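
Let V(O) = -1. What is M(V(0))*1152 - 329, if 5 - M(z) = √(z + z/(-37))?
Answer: 5431 - 6912*I*√37/37 ≈ 5431.0 - 1136.3*I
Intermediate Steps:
M(z) = 5 - 6*√37*√z/37 (M(z) = 5 - √(z + z/(-37)) = 5 - √(z + z*(-1/37)) = 5 - √(z - z/37) = 5 - √(36*z/37) = 5 - 6*√37*√z/37)
M(V(0))*1152 - 329 = (5 - 6*√37*√(-1)/37)*1152 - 329 = (5 - 6*√37*I/37)*1152 - 329 = (5 - 6*I*√37/37)*1152 - 329 = (5760 - 6912*I*√37/37) - 329 = 5431 - 6912*I*√37/37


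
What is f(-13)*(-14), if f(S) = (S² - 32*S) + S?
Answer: -8008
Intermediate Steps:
f(S) = S² - 31*S
f(-13)*(-14) = -13*(-31 - 13)*(-14) = -13*(-44)*(-14) = 572*(-14) = -8008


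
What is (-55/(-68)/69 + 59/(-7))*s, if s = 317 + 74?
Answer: -276443/84 ≈ -3291.0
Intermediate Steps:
s = 391
(-55/(-68)/69 + 59/(-7))*s = (-55/(-68)/69 + 59/(-7))*391 = (-55*(-1/68)*(1/69) + 59*(-⅐))*391 = ((55/68)*(1/69) - 59/7)*391 = (55/4692 - 59/7)*391 = -276443/32844*391 = -276443/84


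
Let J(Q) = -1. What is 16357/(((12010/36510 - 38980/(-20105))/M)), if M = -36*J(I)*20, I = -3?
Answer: 172894849593840/33292417 ≈ 5.1932e+6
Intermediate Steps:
M = 720 (M = -36*(-1)*20 = 36*20 = 720)
16357/(((12010/36510 - 38980/(-20105))/M)) = 16357/(((12010/36510 - 38980/(-20105))/720)) = 16357/(((12010*(1/36510) - 38980*(-1/20105))*(1/720))) = 16357/(((1201/3651 + 7796/4021)*(1/720))) = 16357/(((33292417/14680671)*(1/720))) = 16357/(33292417/10570083120) = 16357*(10570083120/33292417) = 172894849593840/33292417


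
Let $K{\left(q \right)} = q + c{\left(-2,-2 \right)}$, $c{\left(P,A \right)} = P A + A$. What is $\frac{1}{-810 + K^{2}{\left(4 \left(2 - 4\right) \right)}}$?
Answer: $- \frac{1}{774} \approx -0.001292$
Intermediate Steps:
$c{\left(P,A \right)} = A + A P$ ($c{\left(P,A \right)} = A P + A = A + A P$)
$K{\left(q \right)} = 2 + q$ ($K{\left(q \right)} = q - 2 \left(1 - 2\right) = q - -2 = q + 2 = 2 + q$)
$\frac{1}{-810 + K^{2}{\left(4 \left(2 - 4\right) \right)}} = \frac{1}{-810 + \left(2 + 4 \left(2 - 4\right)\right)^{2}} = \frac{1}{-810 + \left(2 + 4 \left(-2\right)\right)^{2}} = \frac{1}{-810 + \left(2 - 8\right)^{2}} = \frac{1}{-810 + \left(-6\right)^{2}} = \frac{1}{-810 + 36} = \frac{1}{-774} = - \frac{1}{774}$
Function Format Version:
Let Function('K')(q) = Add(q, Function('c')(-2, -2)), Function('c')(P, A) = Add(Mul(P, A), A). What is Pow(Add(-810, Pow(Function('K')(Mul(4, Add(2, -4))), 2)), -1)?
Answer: Rational(-1, 774) ≈ -0.0012920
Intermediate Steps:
Function('c')(P, A) = Add(A, Mul(A, P)) (Function('c')(P, A) = Add(Mul(A, P), A) = Add(A, Mul(A, P)))
Function('K')(q) = Add(2, q) (Function('K')(q) = Add(q, Mul(-2, Add(1, -2))) = Add(q, Mul(-2, -1)) = Add(q, 2) = Add(2, q))
Pow(Add(-810, Pow(Function('K')(Mul(4, Add(2, -4))), 2)), -1) = Pow(Add(-810, Pow(Add(2, Mul(4, Add(2, -4))), 2)), -1) = Pow(Add(-810, Pow(Add(2, Mul(4, -2)), 2)), -1) = Pow(Add(-810, Pow(Add(2, -8), 2)), -1) = Pow(Add(-810, Pow(-6, 2)), -1) = Pow(Add(-810, 36), -1) = Pow(-774, -1) = Rational(-1, 774)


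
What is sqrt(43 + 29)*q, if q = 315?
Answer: 1890*sqrt(2) ≈ 2672.9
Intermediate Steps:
sqrt(43 + 29)*q = sqrt(43 + 29)*315 = sqrt(72)*315 = (6*sqrt(2))*315 = 1890*sqrt(2)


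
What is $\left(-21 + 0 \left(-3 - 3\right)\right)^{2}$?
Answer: $441$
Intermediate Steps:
$\left(-21 + 0 \left(-3 - 3\right)\right)^{2} = \left(-21 + 0 \left(-6\right)\right)^{2} = \left(-21 + 0\right)^{2} = \left(-21\right)^{2} = 441$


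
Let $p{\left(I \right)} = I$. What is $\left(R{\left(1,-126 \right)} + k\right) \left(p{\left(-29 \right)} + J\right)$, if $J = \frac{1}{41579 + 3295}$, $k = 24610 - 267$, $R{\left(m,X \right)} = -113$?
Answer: $- \frac{15765794675}{22437} \approx -7.0267 \cdot 10^{5}$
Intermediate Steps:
$k = 24343$ ($k = 24610 - 267 = 24343$)
$J = \frac{1}{44874} \approx 2.2285 \cdot 10^{-5}$
$\left(R{\left(1,-126 \right)} + k\right) \left(p{\left(-29 \right)} + J\right) = \left(-113 + 24343\right) \left(-29 + \frac{1}{44874}\right) = 24230 \left(- \frac{1301345}{44874}\right) = - \frac{15765794675}{22437}$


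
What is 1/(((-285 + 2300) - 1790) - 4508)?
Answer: -1/4283 ≈ -0.00023348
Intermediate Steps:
1/(((-285 + 2300) - 1790) - 4508) = 1/((2015 - 1790) - 4508) = 1/(225 - 4508) = 1/(-4283) = -1/4283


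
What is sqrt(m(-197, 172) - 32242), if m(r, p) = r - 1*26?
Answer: I*sqrt(32465) ≈ 180.18*I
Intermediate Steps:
m(r, p) = -26 + r (m(r, p) = r - 26 = -26 + r)
sqrt(m(-197, 172) - 32242) = sqrt((-26 - 197) - 32242) = sqrt(-223 - 32242) = sqrt(-32465) = I*sqrt(32465)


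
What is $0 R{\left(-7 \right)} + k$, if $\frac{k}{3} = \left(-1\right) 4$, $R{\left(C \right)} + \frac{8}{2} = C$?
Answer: $-12$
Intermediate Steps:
$R{\left(C \right)} = -4 + C$
$k = -12$ ($k = 3 \left(\left(-1\right) 4\right) = 3 \left(-4\right) = -12$)
$0 R{\left(-7 \right)} + k = 0 \left(-4 - 7\right) - 12 = 0 \left(-11\right) - 12 = 0 - 12 = -12$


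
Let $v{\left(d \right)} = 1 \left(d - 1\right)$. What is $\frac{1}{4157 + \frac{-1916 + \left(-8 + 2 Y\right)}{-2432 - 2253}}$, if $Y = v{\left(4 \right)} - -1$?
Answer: $\frac{4685}{19477461} \approx 0.00024053$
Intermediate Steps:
$v{\left(d \right)} = -1 + d$ ($v{\left(d \right)} = 1 \left(-1 + d\right) = -1 + d$)
$Y = 4$ ($Y = \left(-1 + 4\right) - -1 = 3 + 1 = 4$)
$\frac{1}{4157 + \frac{-1916 + \left(-8 + 2 Y\right)}{-2432 - 2253}} = \frac{1}{4157 + \frac{-1916 + \left(-8 + 2 \cdot 4\right)}{-2432 - 2253}} = \frac{1}{4157 + \frac{-1916 + \left(-8 + 8\right)}{-4685}} = \frac{1}{4157 + \left(-1916 + 0\right) \left(- \frac{1}{4685}\right)} = \frac{1}{4157 - - \frac{1916}{4685}} = \frac{1}{4157 + \frac{1916}{4685}} = \frac{1}{\frac{19477461}{4685}} = \frac{4685}{19477461}$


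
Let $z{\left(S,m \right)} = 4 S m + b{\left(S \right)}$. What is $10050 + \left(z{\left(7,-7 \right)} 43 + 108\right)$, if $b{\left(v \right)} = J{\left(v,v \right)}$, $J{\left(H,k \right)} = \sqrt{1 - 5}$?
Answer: $1730 + 86 i \approx 1730.0 + 86.0 i$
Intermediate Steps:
$J{\left(H,k \right)} = 2 i$ ($J{\left(H,k \right)} = \sqrt{-4} = 2 i$)
$b{\left(v \right)} = 2 i$
$z{\left(S,m \right)} = 2 i + 4 S m$ ($z{\left(S,m \right)} = 4 S m + 2 i = 2 i + 4 S m$)
$10050 + \left(z{\left(7,-7 \right)} 43 + 108\right) = 10050 + \left(\left(2 i + 4 \cdot 7 \left(-7\right)\right) 43 + 108\right) = 10050 + \left(\left(2 i - 196\right) 43 + 108\right) = 10050 + \left(\left(-196 + 2 i\right) 43 + 108\right) = 10050 - \left(8320 - 86 i\right) = 1730 + 86 i$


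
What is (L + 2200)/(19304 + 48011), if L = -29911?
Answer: -27711/67315 ≈ -0.41166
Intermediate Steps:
(L + 2200)/(19304 + 48011) = (-29911 + 2200)/(19304 + 48011) = -27711/67315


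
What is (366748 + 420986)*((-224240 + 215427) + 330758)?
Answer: 253607022630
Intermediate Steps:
(366748 + 420986)*((-224240 + 215427) + 330758) = 787734*(-8813 + 330758) = 787734*321945 = 253607022630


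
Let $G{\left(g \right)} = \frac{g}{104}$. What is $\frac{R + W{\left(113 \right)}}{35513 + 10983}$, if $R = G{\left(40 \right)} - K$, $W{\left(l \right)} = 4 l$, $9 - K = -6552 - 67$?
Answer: $- \frac{80283}{604448} \approx -0.13282$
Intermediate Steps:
$K = 6628$ ($K = 9 - \left(-6552 - 67\right) = 9 - -6619 = 9 + 6619 = 6628$)
$G{\left(g \right)} = \frac{g}{104}$ ($G{\left(g \right)} = g \frac{1}{104} = \frac{g}{104}$)
$R = - \frac{86159}{13}$ ($R = \frac{1}{104} \cdot 40 - 6628 = \frac{5}{13} - 6628 = - \frac{86159}{13} \approx -6627.6$)
$\frac{R + W{\left(113 \right)}}{35513 + 10983} = \frac{- \frac{86159}{13} + 4 \cdot 113}{35513 + 10983} = \frac{- \frac{86159}{13} + 452}{46496} = \left(- \frac{80283}{13}\right) \frac{1}{46496} = - \frac{80283}{604448}$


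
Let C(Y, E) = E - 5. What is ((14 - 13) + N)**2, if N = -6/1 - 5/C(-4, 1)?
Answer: 225/16 ≈ 14.063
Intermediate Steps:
C(Y, E) = -5 + E
N = -19/4 (N = -6/1 - 5/(-5 + 1) = -6*1 - 5/(-4) = -6 - 5*(-1/4) = -6 + 5/4 = -19/4 ≈ -4.7500)
((14 - 13) + N)**2 = ((14 - 13) - 19/4)**2 = (1 - 19/4)**2 = (-15/4)**2 = 225/16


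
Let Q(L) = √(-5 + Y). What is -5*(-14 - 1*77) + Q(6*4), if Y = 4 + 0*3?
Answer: 455 + I ≈ 455.0 + 1.0*I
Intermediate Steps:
Y = 4 (Y = 4 + 0 = 4)
Q(L) = I (Q(L) = √(-5 + 4) = √(-1) = I)
-5*(-14 - 1*77) + Q(6*4) = -5*(-14 - 1*77) + I = -5*(-14 - 77) + I = -5*(-91) + I = 455 + I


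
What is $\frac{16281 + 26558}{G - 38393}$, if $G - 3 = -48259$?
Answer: $- \frac{42839}{86649} \approx -0.4944$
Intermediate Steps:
$G = -48256$ ($G = 3 - 48259 = -48256$)
$\frac{16281 + 26558}{G - 38393} = \frac{16281 + 26558}{-48256 - 38393} = \frac{42839}{-86649} = 42839 \left(- \frac{1}{86649}\right) = - \frac{42839}{86649}$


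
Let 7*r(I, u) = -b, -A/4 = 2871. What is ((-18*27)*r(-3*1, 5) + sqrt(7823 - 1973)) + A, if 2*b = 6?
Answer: -78930/7 + 15*sqrt(26) ≈ -11199.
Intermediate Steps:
A = -11484 (A = -4*2871 = -11484)
b = 3 (b = (1/2)*6 = 3)
r(I, u) = -3/7 (r(I, u) = (-1*3)/7 = (1/7)*(-3) = -3/7)
((-18*27)*r(-3*1, 5) + sqrt(7823 - 1973)) + A = (-18*27*(-3/7) + sqrt(7823 - 1973)) - 11484 = (-486*(-3/7) + sqrt(5850)) - 11484 = (1458/7 + 15*sqrt(26)) - 11484 = -78930/7 + 15*sqrt(26)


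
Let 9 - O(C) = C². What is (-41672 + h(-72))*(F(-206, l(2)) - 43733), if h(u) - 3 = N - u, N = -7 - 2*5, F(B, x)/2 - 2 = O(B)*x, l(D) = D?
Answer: 8881967318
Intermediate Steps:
O(C) = 9 - C²
F(B, x) = 4 + 2*x*(9 - B²) (F(B, x) = 4 + 2*((9 - B²)*x) = 4 + 2*(x*(9 - B²)) = 4 + 2*x*(9 - B²))
N = -17 (N = -7 - 10 = -17)
h(u) = -14 - u (h(u) = 3 + (-17 - u) = -14 - u)
(-41672 + h(-72))*(F(-206, l(2)) - 43733) = (-41672 + (-14 - 1*(-72)))*((4 - 2*2*(-9 + (-206)²)) - 43733) = (-41672 + (-14 + 72))*((4 - 2*2*(-9 + 42436)) - 43733) = (-41672 + 58)*((4 - 2*2*42427) - 43733) = -41614*((4 - 169708) - 43733) = -41614*(-169704 - 43733) = -41614*(-213437) = 8881967318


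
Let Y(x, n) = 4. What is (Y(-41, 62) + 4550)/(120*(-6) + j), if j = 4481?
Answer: 4554/3761 ≈ 1.2108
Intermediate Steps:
(Y(-41, 62) + 4550)/(120*(-6) + j) = (4 + 4550)/(120*(-6) + 4481) = 4554/(-720 + 4481) = 4554/3761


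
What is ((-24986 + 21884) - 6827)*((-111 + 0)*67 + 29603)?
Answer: -220086214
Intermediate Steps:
((-24986 + 21884) - 6827)*((-111 + 0)*67 + 29603) = (-3102 - 6827)*(-111*67 + 29603) = -9929*(-7437 + 29603) = -9929*22166 = -220086214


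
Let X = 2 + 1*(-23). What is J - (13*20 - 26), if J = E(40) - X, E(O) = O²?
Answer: 1387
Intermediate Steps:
X = -21 (X = 2 - 23 = -21)
J = 1621 (J = 40² - 1*(-21) = 1600 + 21 = 1621)
J - (13*20 - 26) = 1621 - (13*20 - 26) = 1621 - (260 - 26) = 1621 - 1*234 = 1621 - 234 = 1387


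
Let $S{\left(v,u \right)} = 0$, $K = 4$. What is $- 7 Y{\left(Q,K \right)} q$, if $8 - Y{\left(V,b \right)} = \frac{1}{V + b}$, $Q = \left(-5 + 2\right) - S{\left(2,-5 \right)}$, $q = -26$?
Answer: $1274$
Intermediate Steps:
$Q = -3$ ($Q = \left(-5 + 2\right) - 0 = -3 + 0 = -3$)
$Y{\left(V,b \right)} = 8 - \frac{1}{V + b}$
$- 7 Y{\left(Q,K \right)} q = - 7 \frac{-1 + 8 \left(-3\right) + 8 \cdot 4}{-3 + 4} \left(-26\right) = - 7 \frac{-1 - 24 + 32}{1} \left(-26\right) = - 7 \cdot 1 \cdot 7 \left(-26\right) = \left(-7\right) 7 \left(-26\right) = \left(-49\right) \left(-26\right) = 1274$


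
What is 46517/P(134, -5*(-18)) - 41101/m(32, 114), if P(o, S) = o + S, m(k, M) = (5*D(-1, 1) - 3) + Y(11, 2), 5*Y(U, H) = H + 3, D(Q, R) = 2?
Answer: -1104311/224 ≈ -4930.0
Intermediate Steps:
Y(U, H) = ⅗ + H/5 (Y(U, H) = (H + 3)/5 = (3 + H)/5 = ⅗ + H/5)
m(k, M) = 8 (m(k, M) = (5*2 - 3) + (⅗ + (⅕)*2) = (10 - 3) + (⅗ + ⅖) = 7 + 1 = 8)
P(o, S) = S + o
46517/P(134, -5*(-18)) - 41101/m(32, 114) = 46517/(-5*(-18) + 134) - 41101/8 = 46517/(90 + 134) - 41101*⅛ = 46517/224 - 41101/8 = -1104311/224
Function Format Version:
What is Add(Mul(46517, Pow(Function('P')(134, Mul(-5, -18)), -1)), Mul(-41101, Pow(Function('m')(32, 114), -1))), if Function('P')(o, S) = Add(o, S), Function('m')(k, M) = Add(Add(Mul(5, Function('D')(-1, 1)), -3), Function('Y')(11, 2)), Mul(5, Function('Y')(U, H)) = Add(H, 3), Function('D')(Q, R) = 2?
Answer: Rational(-1104311, 224) ≈ -4930.0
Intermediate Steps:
Function('Y')(U, H) = Add(Rational(3, 5), Mul(Rational(1, 5), H)) (Function('Y')(U, H) = Mul(Rational(1, 5), Add(H, 3)) = Mul(Rational(1, 5), Add(3, H)) = Add(Rational(3, 5), Mul(Rational(1, 5), H)))
Function('m')(k, M) = 8 (Function('m')(k, M) = Add(Add(Mul(5, 2), -3), Add(Rational(3, 5), Mul(Rational(1, 5), 2))) = Add(Add(10, -3), Add(Rational(3, 5), Rational(2, 5))) = Add(7, 1) = 8)
Function('P')(o, S) = Add(S, o)
Add(Mul(46517, Pow(Function('P')(134, Mul(-5, -18)), -1)), Mul(-41101, Pow(Function('m')(32, 114), -1))) = Add(Mul(46517, Pow(Add(Mul(-5, -18), 134), -1)), Mul(-41101, Pow(8, -1))) = Add(Mul(46517, Pow(Add(90, 134), -1)), Mul(-41101, Rational(1, 8))) = Add(Mul(46517, Pow(224, -1)), Rational(-41101, 8)) = Add(Mul(46517, Rational(1, 224)), Rational(-41101, 8)) = Add(Rational(46517, 224), Rational(-41101, 8)) = Rational(-1104311, 224)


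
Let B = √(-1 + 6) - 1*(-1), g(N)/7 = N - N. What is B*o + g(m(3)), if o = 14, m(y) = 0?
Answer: 14 + 14*√5 ≈ 45.305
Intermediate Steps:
g(N) = 0 (g(N) = 7*(N - N) = 7*0 = 0)
B = 1 + √5 (B = √5 + 1 = 1 + √5 ≈ 3.2361)
B*o + g(m(3)) = (1 + √5)*14 + 0 = (14 + 14*√5) + 0 = 14 + 14*√5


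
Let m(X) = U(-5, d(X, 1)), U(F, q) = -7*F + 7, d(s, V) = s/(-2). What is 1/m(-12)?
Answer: 1/42 ≈ 0.023810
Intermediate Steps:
d(s, V) = -s/2 (d(s, V) = s*(-½) = -s/2)
U(F, q) = 7 - 7*F
m(X) = 42 (m(X) = 7 - 7*(-5) = 7 + 35 = 42)
1/m(-12) = 1/42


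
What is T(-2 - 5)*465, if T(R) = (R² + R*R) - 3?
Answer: 44175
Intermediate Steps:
T(R) = -3 + 2*R² (T(R) = (R² + R²) - 3 = 2*R² - 3 = -3 + 2*R²)
T(-2 - 5)*465 = (-3 + 2*(-2 - 5)²)*465 = (-3 + 2*(-7)²)*465 = (-3 + 2*49)*465 = (-3 + 98)*465 = 95*465 = 44175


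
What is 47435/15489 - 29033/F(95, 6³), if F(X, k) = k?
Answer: -48827353/371736 ≈ -131.35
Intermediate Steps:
47435/15489 - 29033/F(95, 6³) = 47435/15489 - 29033/(6³) = 47435*(1/15489) - 29033/216 = 47435/15489 - 29033*1/216 = 47435/15489 - 29033/216 = -48827353/371736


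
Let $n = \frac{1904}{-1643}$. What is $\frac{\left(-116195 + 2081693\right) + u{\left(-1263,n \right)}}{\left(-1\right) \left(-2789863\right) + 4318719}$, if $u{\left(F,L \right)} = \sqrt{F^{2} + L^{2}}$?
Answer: $\frac{982749}{3554291} + \frac{\sqrt{4306080987097}}{11679400226} \approx 0.27667$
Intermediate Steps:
$n = - \frac{1904}{1643}$ ($n = 1904 \left(- \frac{1}{1643}\right) = - \frac{1904}{1643} \approx -1.1589$)
$\frac{\left(-116195 + 2081693\right) + u{\left(-1263,n \right)}}{\left(-1\right) \left(-2789863\right) + 4318719} = \frac{\left(-116195 + 2081693\right) + \sqrt{\left(-1263\right)^{2} + \left(- \frac{1904}{1643}\right)^{2}}}{\left(-1\right) \left(-2789863\right) + 4318719} = \frac{1965498 + \sqrt{1595169 + \frac{3625216}{2699449}}}{2789863 + 4318719} = \frac{1965498 + \sqrt{\frac{4306080987097}{2699449}}}{7108582} = \left(1965498 + \frac{\sqrt{4306080987097}}{1643}\right) \frac{1}{7108582} = \frac{982749}{3554291} + \frac{\sqrt{4306080987097}}{11679400226}$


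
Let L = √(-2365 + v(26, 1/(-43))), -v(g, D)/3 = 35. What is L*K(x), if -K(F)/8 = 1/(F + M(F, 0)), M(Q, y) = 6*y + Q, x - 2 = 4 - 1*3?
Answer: -4*I*√2470/3 ≈ -66.266*I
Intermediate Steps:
x = 3 (x = 2 + (4 - 1*3) = 2 + (4 - 3) = 2 + 1 = 3)
v(g, D) = -105 (v(g, D) = -3*35 = -105)
M(Q, y) = Q + 6*y
K(F) = -4/F (K(F) = -8/(F + (F + 6*0)) = -8/(F + (F + 0)) = -8/(F + F) = -8*1/(2*F) = -4/F)
L = I*√2470 (L = √(-2365 - 105) = √(-2470) = I*√2470 ≈ 49.699*I)
L*K(x) = (I*√2470)*(-4/3) = -4*I*√2470/3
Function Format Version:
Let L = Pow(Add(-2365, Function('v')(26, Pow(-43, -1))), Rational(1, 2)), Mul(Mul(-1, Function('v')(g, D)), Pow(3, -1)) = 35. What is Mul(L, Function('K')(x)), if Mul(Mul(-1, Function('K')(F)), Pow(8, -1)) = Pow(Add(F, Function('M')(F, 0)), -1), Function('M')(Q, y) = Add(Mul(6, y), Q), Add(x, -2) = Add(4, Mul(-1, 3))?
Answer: Mul(Rational(-4, 3), I, Pow(2470, Rational(1, 2))) ≈ Mul(-66.266, I)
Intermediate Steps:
x = 3 (x = Add(2, Add(4, Mul(-1, 3))) = Add(2, Add(4, -3)) = Add(2, 1) = 3)
Function('v')(g, D) = -105 (Function('v')(g, D) = Mul(-3, 35) = -105)
Function('M')(Q, y) = Add(Q, Mul(6, y))
Function('K')(F) = Mul(-4, Pow(F, -1)) (Function('K')(F) = Mul(-8, Pow(Add(F, Add(F, Mul(6, 0))), -1)) = Mul(-8, Pow(Add(F, Add(F, 0)), -1)) = Mul(-8, Pow(Add(F, F), -1)) = Mul(-8, Pow(Mul(2, F), -1)) = Mul(-8, Mul(Rational(1, 2), Pow(F, -1))) = Mul(-4, Pow(F, -1)))
L = Mul(I, Pow(2470, Rational(1, 2))) (L = Pow(Add(-2365, -105), Rational(1, 2)) = Pow(-2470, Rational(1, 2)) = Mul(I, Pow(2470, Rational(1, 2))) ≈ Mul(49.699, I))
Mul(L, Function('K')(x)) = Mul(Mul(I, Pow(2470, Rational(1, 2))), Mul(-4, Pow(3, -1))) = Mul(Mul(I, Pow(2470, Rational(1, 2))), Mul(-4, Rational(1, 3))) = Mul(Mul(I, Pow(2470, Rational(1, 2))), Rational(-4, 3)) = Mul(Rational(-4, 3), I, Pow(2470, Rational(1, 2)))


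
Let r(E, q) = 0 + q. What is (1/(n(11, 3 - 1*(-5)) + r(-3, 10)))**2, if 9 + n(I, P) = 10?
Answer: 1/121 ≈ 0.0082645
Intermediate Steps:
r(E, q) = q
n(I, P) = 1 (n(I, P) = -9 + 10 = 1)
(1/(n(11, 3 - 1*(-5)) + r(-3, 10)))**2 = (1/(1 + 10))**2 = (1/11)**2 = 1/121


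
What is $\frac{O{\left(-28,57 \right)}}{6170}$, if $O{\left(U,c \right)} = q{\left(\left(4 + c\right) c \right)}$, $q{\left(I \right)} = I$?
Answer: $\frac{3477}{6170} \approx 0.56353$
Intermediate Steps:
$O{\left(U,c \right)} = c \left(4 + c\right)$ ($O{\left(U,c \right)} = \left(4 + c\right) c = c \left(4 + c\right)$)
$\frac{O{\left(-28,57 \right)}}{6170} = \frac{57 \left(4 + 57\right)}{6170} = 57 \cdot 61 \cdot \frac{1}{6170} = 3477 \cdot \frac{1}{6170} = \frac{3477}{6170}$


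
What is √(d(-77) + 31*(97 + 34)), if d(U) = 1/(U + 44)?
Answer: 2*√1105599/33 ≈ 63.726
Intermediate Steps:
d(U) = 1/(44 + U)
√(d(-77) + 31*(97 + 34)) = √(1/(44 - 77) + 31*(97 + 34)) = √(1/(-33) + 31*131) = √(-1/33 + 4061) = √(134012/33) = 2*√1105599/33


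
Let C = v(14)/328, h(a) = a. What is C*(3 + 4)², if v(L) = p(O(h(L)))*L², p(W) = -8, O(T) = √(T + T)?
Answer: -9604/41 ≈ -234.24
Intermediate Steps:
O(T) = √2*√T (O(T) = √(2*T) = √2*√T)
v(L) = -8*L²
C = -196/41 (C = -8*14²/328 = -8*196*(1/328) = -1568*1/328 = -196/41 ≈ -4.7805)
C*(3 + 4)² = -196*(3 + 4)²/41 = -196/41*7² = -196/41*49 = -9604/41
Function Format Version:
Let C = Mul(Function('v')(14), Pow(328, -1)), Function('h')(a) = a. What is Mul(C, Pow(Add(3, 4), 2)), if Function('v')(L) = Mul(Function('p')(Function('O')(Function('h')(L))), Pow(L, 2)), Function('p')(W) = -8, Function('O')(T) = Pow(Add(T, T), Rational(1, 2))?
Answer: Rational(-9604, 41) ≈ -234.24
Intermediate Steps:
Function('O')(T) = Mul(Pow(2, Rational(1, 2)), Pow(T, Rational(1, 2))) (Function('O')(T) = Pow(Mul(2, T), Rational(1, 2)) = Mul(Pow(2, Rational(1, 2)), Pow(T, Rational(1, 2))))
Function('v')(L) = Mul(-8, Pow(L, 2))
C = Rational(-196, 41) (C = Mul(Mul(-8, Pow(14, 2)), Pow(328, -1)) = Mul(Mul(-8, 196), Rational(1, 328)) = Mul(-1568, Rational(1, 328)) = Rational(-196, 41) ≈ -4.7805)
Mul(C, Pow(Add(3, 4), 2)) = Mul(Rational(-196, 41), Pow(Add(3, 4), 2)) = Mul(Rational(-196, 41), Pow(7, 2)) = Mul(Rational(-196, 41), 49) = Rational(-9604, 41)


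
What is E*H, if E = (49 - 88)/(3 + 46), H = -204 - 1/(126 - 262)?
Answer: 1081977/6664 ≈ 162.36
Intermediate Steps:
H = -27743/136 (H = -204 - 1/(-136) = -204 - 1*(-1/136) = -204 + 1/136 = -27743/136 ≈ -203.99)
E = -39/49 ≈ -0.79592
E*H = -39/49*(-27743/136) = 1081977/6664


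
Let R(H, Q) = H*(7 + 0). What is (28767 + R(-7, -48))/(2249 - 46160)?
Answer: -28718/43911 ≈ -0.65401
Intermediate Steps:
R(H, Q) = 7*H (R(H, Q) = H*7 = 7*H)
(28767 + R(-7, -48))/(2249 - 46160) = (28767 + 7*(-7))/(2249 - 46160) = (28767 - 49)/(-43911) = 28718*(-1/43911) = -28718/43911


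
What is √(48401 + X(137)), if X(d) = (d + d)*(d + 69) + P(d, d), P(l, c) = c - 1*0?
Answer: √104982 ≈ 324.01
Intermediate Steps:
P(l, c) = c (P(l, c) = c + 0 = c)
X(d) = d + 2*d*(69 + d) (X(d) = (d + d)*(d + 69) + d = (2*d)*(69 + d) + d = 2*d*(69 + d) + d = d + 2*d*(69 + d))
√(48401 + X(137)) = √(48401 + 137*(139 + 2*137)) = √(48401 + 137*(139 + 274)) = √(48401 + 137*413) = √(48401 + 56581) = √104982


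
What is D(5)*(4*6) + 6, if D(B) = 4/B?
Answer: 126/5 ≈ 25.200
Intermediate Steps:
D(5)*(4*6) + 6 = (4/5)*(4*6) + 6 = (4*(⅕))*24 + 6 = (⅘)*24 + 6 = 96/5 + 6 = 126/5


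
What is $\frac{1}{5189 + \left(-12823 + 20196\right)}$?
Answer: $\frac{1}{12562} \approx 7.9605 \cdot 10^{-5}$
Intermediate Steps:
$\frac{1}{5189 + \left(-12823 + 20196\right)} = \frac{1}{5189 + 7373} = \frac{1}{12562}$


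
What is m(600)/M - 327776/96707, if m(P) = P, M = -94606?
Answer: -15533800228/4574531221 ≈ -3.3957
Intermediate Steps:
m(600)/M - 327776/96707 = 600/(-94606) - 327776/96707 = 600*(-1/94606) - 327776*1/96707 = -300/47303 - 327776/96707 = -15533800228/4574531221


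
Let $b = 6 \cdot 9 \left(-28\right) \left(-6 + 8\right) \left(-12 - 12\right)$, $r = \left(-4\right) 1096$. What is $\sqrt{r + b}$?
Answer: $4 \sqrt{4262} \approx 261.14$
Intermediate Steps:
$r = -4384$
$b = 72576$ ($b = 54 \left(-28\right) 2 \left(-24\right) = \left(-1512\right) \left(-48\right) = 72576$)
$\sqrt{r + b} = \sqrt{-4384 + 72576} = \sqrt{68192} = 4 \sqrt{4262}$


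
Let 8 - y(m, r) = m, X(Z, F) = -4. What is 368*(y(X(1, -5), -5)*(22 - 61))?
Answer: -172224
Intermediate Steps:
y(m, r) = 8 - m
368*(y(X(1, -5), -5)*(22 - 61)) = 368*((8 - 1*(-4))*(22 - 61)) = 368*((8 + 4)*(-39)) = 368*(12*(-39)) = 368*(-468) = -172224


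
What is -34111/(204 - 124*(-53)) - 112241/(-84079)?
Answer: -27369789/7398952 ≈ -3.6991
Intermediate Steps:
-34111/(204 - 124*(-53)) - 112241/(-84079) = -34111/(204 + 6572) - 112241*(-1/84079) = -34111/6776 + 112241/84079 = -34111*1/6776 + 112241/84079 = -443/88 + 112241/84079 = -27369789/7398952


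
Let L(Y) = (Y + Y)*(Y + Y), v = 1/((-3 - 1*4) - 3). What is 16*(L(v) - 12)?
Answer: -4784/25 ≈ -191.36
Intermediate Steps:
v = -⅒ (v = 1/((-3 - 4) - 3) = 1/(-7 - 3) = 1/(-10) = -⅒ ≈ -0.10000)
L(Y) = 4*Y² (L(Y) = (2*Y)*(2*Y) = 4*Y²)
16*(L(v) - 12) = 16*(4*(-⅒)² - 12) = 16*(4*(1/100) - 12) = 16*(1/25 - 12) = 16*(-299/25) = -4784/25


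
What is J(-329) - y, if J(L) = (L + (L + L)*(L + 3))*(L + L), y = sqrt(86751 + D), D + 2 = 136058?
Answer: -140929782 - sqrt(222807) ≈ -1.4093e+8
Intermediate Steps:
D = 136056 (D = -2 + 136058 = 136056)
y = sqrt(222807) (y = sqrt(86751 + 136056) = sqrt(222807) ≈ 472.02)
J(L) = 2*L*(L + 2*L*(3 + L)) (J(L) = (L + (2*L)*(3 + L))*(2*L) = (L + 2*L*(3 + L))*(2*L) = 2*L*(L + 2*L*(3 + L)))
J(-329) - y = (-329)**2*(14 + 4*(-329)) - sqrt(222807) = 108241*(14 - 1316) - sqrt(222807) = 108241*(-1302) - sqrt(222807) = -140929782 - sqrt(222807)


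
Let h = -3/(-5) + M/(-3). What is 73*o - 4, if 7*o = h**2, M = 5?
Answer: 12388/1575 ≈ 7.8654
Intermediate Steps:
h = -16/15 (h = -3/(-5) + 5/(-3) = -3*(-1/5) + 5*(-1/3) = 3/5 - 5/3 = -16/15 ≈ -1.0667)
o = 256/1575 (o = (-16/15)**2/7 = (1/7)*(256/225) = 256/1575 ≈ 0.16254)
73*o - 4 = 73*(256/1575) - 4 = 18688/1575 - 4 = 12388/1575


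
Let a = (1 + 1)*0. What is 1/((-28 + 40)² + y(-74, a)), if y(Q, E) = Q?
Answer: 1/70 ≈ 0.014286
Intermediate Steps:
a = 0 (a = 2*0 = 0)
1/((-28 + 40)² + y(-74, a)) = 1/((-28 + 40)² - 74) = 1/(12² - 74) = 1/(144 - 74) = 1/70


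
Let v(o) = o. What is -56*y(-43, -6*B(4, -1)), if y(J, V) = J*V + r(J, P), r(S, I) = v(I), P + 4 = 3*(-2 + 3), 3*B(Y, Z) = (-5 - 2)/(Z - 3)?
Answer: -8372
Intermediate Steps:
B(Y, Z) = -7/(3*(-3 + Z)) (B(Y, Z) = ((-5 - 2)/(Z - 3))/3 = (-7/(-3 + Z))/3 = -7/(3*(-3 + Z)))
P = -1 (P = -4 + 3*(-2 + 3) = -4 + 3*1 = -4 + 3 = -1)
r(S, I) = I
y(J, V) = -1 + J*V (y(J, V) = J*V - 1 = -1 + J*V)
-56*y(-43, -6*B(4, -1)) = -56*(-1 - (-258)*(-7/(-9 + 3*(-1)))) = -56*(-1 - (-258)*(-7/(-9 - 3))) = -56*(-1 - (-258)*(-7/(-12))) = -56*(-1 - (-258)*(-7*(-1/12))) = -56*(-1 - (-258)*7/12) = -56*(-1 - 43*(-7/2)) = -56*(-1 + 301/2) = -56*299/2 = -8372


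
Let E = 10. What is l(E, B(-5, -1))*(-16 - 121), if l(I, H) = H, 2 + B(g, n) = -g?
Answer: -411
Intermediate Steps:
B(g, n) = -2 - g
l(E, B(-5, -1))*(-16 - 121) = (-2 - 1*(-5))*(-16 - 121) = (-2 + 5)*(-137) = 3*(-137) = -411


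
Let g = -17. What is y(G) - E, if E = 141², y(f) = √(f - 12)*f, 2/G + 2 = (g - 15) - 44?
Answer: -19881 - I*√18291/1521 ≈ -19881.0 - 0.088918*I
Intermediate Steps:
G = -1/39 (G = 2/(-2 + ((-17 - 15) - 44)) = 2/(-2 + (-32 - 44)) = 2/(-2 - 76) = 2/(-78) = 2*(-1/78) = -1/39 ≈ -0.025641)
y(f) = f*√(-12 + f) (y(f) = √(-12 + f)*f = f*√(-12 + f))
E = 19881
y(G) - E = -√(-12 - 1/39)/39 - 1*19881 = -I*√18291/1521 - 19881 = -19881 - I*√18291/1521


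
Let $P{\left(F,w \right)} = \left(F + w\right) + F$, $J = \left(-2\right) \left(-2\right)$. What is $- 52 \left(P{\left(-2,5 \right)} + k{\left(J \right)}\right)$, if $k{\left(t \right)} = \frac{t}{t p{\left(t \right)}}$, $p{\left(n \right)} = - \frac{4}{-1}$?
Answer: $-65$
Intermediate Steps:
$p{\left(n \right)} = 4$ ($p{\left(n \right)} = \left(-4\right) \left(-1\right) = 4$)
$J = 4$
$k{\left(t \right)} = \frac{1}{4}$ ($k{\left(t \right)} = \frac{t}{t 4} = \frac{t}{4 t} = t \frac{1}{4 t} = \frac{1}{4}$)
$P{\left(F,w \right)} = w + 2 F$
$- 52 \left(P{\left(-2,5 \right)} + k{\left(J \right)}\right) = - 52 \left(\left(5 + 2 \left(-2\right)\right) + \frac{1}{4}\right) = - 52 \left(\left(5 - 4\right) + \frac{1}{4}\right) = - 52 \left(1 + \frac{1}{4}\right) = \left(-52\right) \frac{5}{4} = -65$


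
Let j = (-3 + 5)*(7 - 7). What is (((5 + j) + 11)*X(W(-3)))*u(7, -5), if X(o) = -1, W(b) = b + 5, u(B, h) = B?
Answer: -112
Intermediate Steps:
W(b) = 5 + b
j = 0 (j = 2*0 = 0)
(((5 + j) + 11)*X(W(-3)))*u(7, -5) = (((5 + 0) + 11)*(-1))*7 = ((5 + 11)*(-1))*7 = (16*(-1))*7 = -16*7 = -112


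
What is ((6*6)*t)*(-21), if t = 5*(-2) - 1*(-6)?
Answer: 3024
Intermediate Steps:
t = -4 (t = -10 + 6 = -4)
((6*6)*t)*(-21) = ((6*6)*(-4))*(-21) = (36*(-4))*(-21) = -144*(-21) = 3024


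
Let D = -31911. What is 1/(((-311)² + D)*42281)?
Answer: 1/2740231610 ≈ 3.6493e-10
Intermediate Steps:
1/(((-311)² + D)*42281) = 1/((-311)² - 31911*42281) = (1/42281)/(96721 - 31911) = (1/42281)/64810 = (1/64810)*(1/42281) = 1/2740231610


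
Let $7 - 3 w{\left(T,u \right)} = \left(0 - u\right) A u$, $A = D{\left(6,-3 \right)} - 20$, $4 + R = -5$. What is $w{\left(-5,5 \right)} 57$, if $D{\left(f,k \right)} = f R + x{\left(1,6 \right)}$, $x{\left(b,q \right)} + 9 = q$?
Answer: $-36442$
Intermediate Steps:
$x{\left(b,q \right)} = -9 + q$
$R = -9$ ($R = -4 - 5 = -9$)
$D{\left(f,k \right)} = -3 - 9 f$ ($D{\left(f,k \right)} = f \left(-9\right) + \left(-9 + 6\right) = - 9 f - 3 = -3 - 9 f$)
$A = -77$ ($A = \left(-3 - 54\right) - 20 = -57 - 20 = -77$)
$w{\left(T,u \right)} = \frac{7}{3} - \frac{77 u^{2}}{3}$ ($w{\left(T,u \right)} = \frac{7}{3} - \frac{\left(0 - u\right) \left(-77\right) u}{3} = \frac{7}{3} - \frac{- u \left(-77\right) u}{3} = \frac{7}{3} - \frac{77 u u}{3} = \frac{7}{3} - \frac{77 u^{2}}{3}$)
$w{\left(-5,5 \right)} 57 = \left(\frac{7}{3} - \frac{77 \cdot 5^{2}}{3}\right) 57 = \left(\frac{7}{3} - \frac{1925}{3}\right) 57 = \left(- \frac{1918}{3}\right) 57 = -36442$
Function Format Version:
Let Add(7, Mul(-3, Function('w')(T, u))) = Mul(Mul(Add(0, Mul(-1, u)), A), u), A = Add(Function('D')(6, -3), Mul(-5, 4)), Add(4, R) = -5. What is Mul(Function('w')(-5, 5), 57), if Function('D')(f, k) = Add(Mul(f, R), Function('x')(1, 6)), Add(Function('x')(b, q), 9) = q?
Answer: -36442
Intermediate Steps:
Function('x')(b, q) = Add(-9, q)
R = -9 (R = Add(-4, -5) = -9)
Function('D')(f, k) = Add(-3, Mul(-9, f)) (Function('D')(f, k) = Add(Mul(f, -9), Add(-9, 6)) = Add(Mul(-9, f), -3) = Add(-3, Mul(-9, f)))
A = -77 (A = Add(Add(-3, Mul(-9, 6)), Mul(-5, 4)) = Add(Add(-3, -54), -20) = Add(-57, -20) = -77)
Function('w')(T, u) = Add(Rational(7, 3), Mul(Rational(-77, 3), Pow(u, 2))) (Function('w')(T, u) = Add(Rational(7, 3), Mul(Rational(-1, 3), Mul(Mul(Add(0, Mul(-1, u)), -77), u))) = Add(Rational(7, 3), Mul(Rational(-1, 3), Mul(Mul(Mul(-1, u), -77), u))) = Add(Rational(7, 3), Mul(Rational(-1, 3), Mul(Mul(77, u), u))) = Add(Rational(7, 3), Mul(Rational(-1, 3), Mul(77, Pow(u, 2)))) = Add(Rational(7, 3), Mul(Rational(-77, 3), Pow(u, 2))))
Mul(Function('w')(-5, 5), 57) = Mul(Add(Rational(7, 3), Mul(Rational(-77, 3), Pow(5, 2))), 57) = Mul(Add(Rational(7, 3), Mul(Rational(-77, 3), 25)), 57) = Mul(Add(Rational(7, 3), Rational(-1925, 3)), 57) = Mul(Rational(-1918, 3), 57) = -36442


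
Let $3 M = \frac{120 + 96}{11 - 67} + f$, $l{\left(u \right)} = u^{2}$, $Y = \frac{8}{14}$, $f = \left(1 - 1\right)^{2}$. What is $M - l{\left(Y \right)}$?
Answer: $- \frac{79}{49} \approx -1.6122$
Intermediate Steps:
$f = 0$ ($f = 0^{2} = 0$)
$Y = \frac{4}{7}$ ($Y = 8 \cdot \frac{1}{14} = \frac{4}{7} \approx 0.57143$)
$M = - \frac{9}{7}$ ($M = \frac{\frac{120 + 96}{11 - 67} + 0}{3} = \frac{\frac{216}{-56} + 0}{3} = \frac{216 \left(- \frac{1}{56}\right) + 0}{3} = \frac{- \frac{27}{7} + 0}{3} = \frac{1}{3} \left(- \frac{27}{7}\right) = - \frac{9}{7} \approx -1.2857$)
$M - l{\left(Y \right)} = - \frac{9}{7} - \left(\frac{4}{7}\right)^{2} = - \frac{9}{7} - \frac{16}{49} = - \frac{79}{49}$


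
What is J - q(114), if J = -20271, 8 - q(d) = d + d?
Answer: -20051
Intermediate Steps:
q(d) = 8 - 2*d (q(d) = 8 - (d + d) = 8 - 2*d)
J - q(114) = -20271 - (8 - 2*114) = -20271 - (8 - 228) = -20271 - 1*(-220) = -20271 + 220 = -20051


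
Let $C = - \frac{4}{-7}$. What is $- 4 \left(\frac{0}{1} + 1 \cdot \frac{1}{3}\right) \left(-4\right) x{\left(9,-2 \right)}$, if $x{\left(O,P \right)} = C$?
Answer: $\frac{64}{21} \approx 3.0476$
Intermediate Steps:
$C = \frac{4}{7}$ ($C = \left(-4\right) \left(- \frac{1}{7}\right) = \frac{4}{7} \approx 0.57143$)
$x{\left(O,P \right)} = \frac{4}{7}$
$- 4 \left(\frac{0}{1} + 1 \cdot \frac{1}{3}\right) \left(-4\right) x{\left(9,-2 \right)} = - 4 \left(\frac{0}{1} + 1 \cdot \frac{1}{3}\right) \left(-4\right) \frac{4}{7} = - 4 \left(0 \cdot 1 + 1 \cdot \frac{1}{3}\right) \left(-4\right) \frac{4}{7} = - 4 \left(0 + \frac{1}{3}\right) \left(-4\right) \frac{4}{7} = \left(-4\right) \frac{1}{3} \left(-4\right) \frac{4}{7} = \left(- \frac{4}{3}\right) \left(-4\right) \frac{4}{7} = \frac{16}{3} \cdot \frac{4}{7} = \frac{64}{21}$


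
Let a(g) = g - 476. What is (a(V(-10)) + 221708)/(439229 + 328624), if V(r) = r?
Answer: 221222/767853 ≈ 0.28810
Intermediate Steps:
a(g) = -476 + g
(a(V(-10)) + 221708)/(439229 + 328624) = ((-476 - 10) + 221708)/(439229 + 328624) = (-486 + 221708)/767853 = 221222*(1/767853) = 221222/767853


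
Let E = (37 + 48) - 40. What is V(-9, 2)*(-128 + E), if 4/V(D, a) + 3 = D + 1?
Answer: 332/11 ≈ 30.182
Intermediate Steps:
V(D, a) = 4/(-2 + D) (V(D, a) = 4/(-3 + (D + 1)) = 4/(-3 + (1 + D)) = 4/(-2 + D))
E = 45 (E = 85 - 40 = 45)
V(-9, 2)*(-128 + E) = (4/(-2 - 9))*(-128 + 45) = (4/(-11))*(-83) = (4*(-1/11))*(-83) = -4/11*(-83) = 332/11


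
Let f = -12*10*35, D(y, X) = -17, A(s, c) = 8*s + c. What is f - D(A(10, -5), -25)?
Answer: -4183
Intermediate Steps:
A(s, c) = c + 8*s
f = -4200 (f = -120*35 = -4200)
f - D(A(10, -5), -25) = -4200 - 1*(-17) = -4200 + 17 = -4183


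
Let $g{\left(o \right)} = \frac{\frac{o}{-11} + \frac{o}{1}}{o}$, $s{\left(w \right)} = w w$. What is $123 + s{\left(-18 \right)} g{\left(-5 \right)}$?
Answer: $\frac{4593}{11} \approx 417.55$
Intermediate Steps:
$s{\left(w \right)} = w^{2}$
$g{\left(o \right)} = \frac{10}{11}$ ($g{\left(o \right)} = \frac{o \left(- \frac{1}{11}\right) + o 1}{o} = \frac{- \frac{o}{11} + o}{o} = \frac{\frac{10}{11} o}{o} = \frac{10}{11}$)
$123 + s{\left(-18 \right)} g{\left(-5 \right)} = 123 + \left(-18\right)^{2} \cdot \frac{10}{11} = 123 + 324 \cdot \frac{10}{11} = 123 + \frac{3240}{11} = \frac{4593}{11}$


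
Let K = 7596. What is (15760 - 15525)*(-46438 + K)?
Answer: -9127870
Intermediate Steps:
(15760 - 15525)*(-46438 + K) = (15760 - 15525)*(-46438 + 7596) = 235*(-38842) = -9127870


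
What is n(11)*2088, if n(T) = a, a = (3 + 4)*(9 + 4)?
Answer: 190008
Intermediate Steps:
a = 91 (a = 7*13 = 91)
n(T) = 91
n(11)*2088 = 91*2088 = 190008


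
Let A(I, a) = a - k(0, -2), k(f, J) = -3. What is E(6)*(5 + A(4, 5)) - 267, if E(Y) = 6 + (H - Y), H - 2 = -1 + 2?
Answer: -228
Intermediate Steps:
H = 3 (H = 2 + (-1 + 2) = 2 + 1 = 3)
E(Y) = 9 - Y (E(Y) = 6 + (3 - Y) = 9 - Y)
A(I, a) = 3 + a (A(I, a) = a - 1*(-3) = a + 3 = 3 + a)
E(6)*(5 + A(4, 5)) - 267 = (9 - 1*6)*(5 + (3 + 5)) - 267 = (9 - 6)*(5 + 8) - 267 = 3*13 - 267 = 39 - 267 = -228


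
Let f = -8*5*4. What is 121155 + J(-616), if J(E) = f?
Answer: 120995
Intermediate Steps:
f = -160 (f = -40*4 = -160)
J(E) = -160
121155 + J(-616) = 121155 - 160 = 120995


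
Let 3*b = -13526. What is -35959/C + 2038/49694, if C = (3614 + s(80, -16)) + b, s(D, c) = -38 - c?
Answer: 243929279/6211750 ≈ 39.269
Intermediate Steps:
b = -13526/3 (b = (1/3)*(-13526) = -13526/3 ≈ -4508.7)
C = -2750/3 (C = (3614 + (-38 - 1*(-16))) - 13526/3 = (3614 + (-38 + 16)) - 13526/3 = (3614 - 22) - 13526/3 = 3592 - 13526/3 = -2750/3 ≈ -916.67)
-35959/C + 2038/49694 = -35959/(-2750/3) + 2038/49694 = -35959*(-3/2750) + 2038*(1/49694) = 9807/250 + 1019/24847 = 243929279/6211750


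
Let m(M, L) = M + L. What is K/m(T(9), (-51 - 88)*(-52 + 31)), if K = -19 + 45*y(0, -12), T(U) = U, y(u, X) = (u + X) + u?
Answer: -559/2928 ≈ -0.19092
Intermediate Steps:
y(u, X) = X + 2*u (y(u, X) = (X + u) + u = X + 2*u)
m(M, L) = L + M
K = -559 (K = -19 + 45*(-12 + 2*0) = -19 + 45*(-12 + 0) = -19 + 45*(-12) = -19 - 540 = -559)
K/m(T(9), (-51 - 88)*(-52 + 31)) = -559/((-51 - 88)*(-52 + 31) + 9) = -559/(-139*(-21) + 9) = -559/(2919 + 9) = -559/2928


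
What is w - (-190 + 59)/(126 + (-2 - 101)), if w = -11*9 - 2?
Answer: -2192/23 ≈ -95.304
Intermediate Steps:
w = -101 (w = -99 - 2 = -101)
w - (-190 + 59)/(126 + (-2 - 101)) = -101 - (-190 + 59)/(126 + (-2 - 101)) = -101 - (-131)/(126 - 103) = -101 - (-131)/23 = -101 - 1*(-131/23) = -101 + 131/23 = -2192/23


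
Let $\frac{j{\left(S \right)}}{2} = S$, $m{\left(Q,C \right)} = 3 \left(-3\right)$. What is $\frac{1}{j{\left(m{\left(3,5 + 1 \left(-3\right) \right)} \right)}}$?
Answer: $- \frac{1}{18} \approx -0.055556$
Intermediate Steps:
$m{\left(Q,C \right)} = -9$
$j{\left(S \right)} = 2 S$
$\frac{1}{j{\left(m{\left(3,5 + 1 \left(-3\right) \right)} \right)}} = \frac{1}{2 \left(-9\right)} = \frac{1}{-18} = - \frac{1}{18}$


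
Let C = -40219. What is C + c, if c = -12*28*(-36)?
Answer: -28123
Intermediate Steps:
c = 12096 (c = -336*(-36) = 12096)
C + c = -40219 + 12096 = -28123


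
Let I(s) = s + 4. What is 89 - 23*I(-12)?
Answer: 273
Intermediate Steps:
I(s) = 4 + s
89 - 23*I(-12) = 89 - 23*(4 - 12) = 89 - 23*(-8) = 89 + 184 = 273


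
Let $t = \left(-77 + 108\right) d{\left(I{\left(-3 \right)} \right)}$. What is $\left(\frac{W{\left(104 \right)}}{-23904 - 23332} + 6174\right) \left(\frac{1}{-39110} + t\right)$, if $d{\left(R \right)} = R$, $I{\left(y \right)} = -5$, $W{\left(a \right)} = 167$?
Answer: $- \frac{1767905618993747}{1847399960} \approx -9.5697 \cdot 10^{5}$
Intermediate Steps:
$t = -155$ ($t = \left(-77 + 108\right) \left(-5\right) = 31 \left(-5\right) = -155$)
$\left(\frac{W{\left(104 \right)}}{-23904 - 23332} + 6174\right) \left(\frac{1}{-39110} + t\right) = \left(\frac{167}{-23904 - 23332} + 6174\right) \left(\frac{1}{-39110} - 155\right) = \left(\frac{167}{-47236} + 6174\right) \left(- \frac{1}{39110} - 155\right) = \left(167 \left(- \frac{1}{47236}\right) + 6174\right) \left(- \frac{6062051}{39110}\right) = \left(- \frac{167}{47236} + 6174\right) \left(- \frac{6062051}{39110}\right) = \frac{291634897}{47236} \left(- \frac{6062051}{39110}\right) = - \frac{1767905618993747}{1847399960}$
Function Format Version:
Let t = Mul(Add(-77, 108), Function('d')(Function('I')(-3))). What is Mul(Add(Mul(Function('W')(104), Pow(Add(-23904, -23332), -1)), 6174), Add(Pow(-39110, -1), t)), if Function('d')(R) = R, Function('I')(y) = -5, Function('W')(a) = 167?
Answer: Rational(-1767905618993747, 1847399960) ≈ -9.5697e+5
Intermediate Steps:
t = -155 (t = Mul(Add(-77, 108), -5) = Mul(31, -5) = -155)
Mul(Add(Mul(Function('W')(104), Pow(Add(-23904, -23332), -1)), 6174), Add(Pow(-39110, -1), t)) = Mul(Add(Mul(167, Pow(Add(-23904, -23332), -1)), 6174), Add(Pow(-39110, -1), -155)) = Mul(Add(Mul(167, Pow(-47236, -1)), 6174), Add(Rational(-1, 39110), -155)) = Mul(Add(Mul(167, Rational(-1, 47236)), 6174), Rational(-6062051, 39110)) = Mul(Add(Rational(-167, 47236), 6174), Rational(-6062051, 39110)) = Mul(Rational(291634897, 47236), Rational(-6062051, 39110)) = Rational(-1767905618993747, 1847399960)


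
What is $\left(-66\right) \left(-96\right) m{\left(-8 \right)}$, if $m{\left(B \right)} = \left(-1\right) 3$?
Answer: $-19008$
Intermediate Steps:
$m{\left(B \right)} = -3$
$\left(-66\right) \left(-96\right) m{\left(-8 \right)} = \left(-66\right) \left(-96\right) \left(-3\right) = 6336 \left(-3\right) = -19008$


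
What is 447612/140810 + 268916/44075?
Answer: 5759456086/620620075 ≈ 9.2802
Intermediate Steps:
447612/140810 + 268916/44075 = 447612*(1/140810) + 268916*(1/44075) = 223806/70405 + 268916/44075 = 5759456086/620620075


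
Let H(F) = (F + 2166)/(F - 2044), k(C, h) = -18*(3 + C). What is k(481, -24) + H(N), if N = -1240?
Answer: -14305567/1642 ≈ -8712.3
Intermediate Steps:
k(C, h) = -54 - 18*C
H(F) = (2166 + F)/(-2044 + F)
k(481, -24) + H(N) = (-54 - 18*481) + (2166 - 1240)/(-2044 - 1240) = (-54 - 8658) + 926/(-3284) = -8712 - 1/3284*926 = -8712 - 463/1642 = -14305567/1642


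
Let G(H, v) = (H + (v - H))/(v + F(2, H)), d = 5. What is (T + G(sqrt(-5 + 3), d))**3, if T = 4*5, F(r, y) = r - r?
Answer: 9261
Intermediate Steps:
F(r, y) = 0
G(H, v) = 1 (G(H, v) = (H + (v - H))/(v + 0) = v/v = 1)
T = 20
(T + G(sqrt(-5 + 3), d))**3 = (20 + 1)**3 = 21**3 = 9261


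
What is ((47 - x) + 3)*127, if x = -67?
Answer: 14859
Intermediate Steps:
((47 - x) + 3)*127 = ((47 - 1*(-67)) + 3)*127 = ((47 + 67) + 3)*127 = (114 + 3)*127 = 117*127 = 14859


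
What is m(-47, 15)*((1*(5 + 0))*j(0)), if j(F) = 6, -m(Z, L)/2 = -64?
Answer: 3840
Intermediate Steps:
m(Z, L) = 128 (m(Z, L) = -2*(-64) = 128)
m(-47, 15)*((1*(5 + 0))*j(0)) = 128*((1*(5 + 0))*6) = 128*((1*5)*6) = 128*(5*6) = 128*30 = 3840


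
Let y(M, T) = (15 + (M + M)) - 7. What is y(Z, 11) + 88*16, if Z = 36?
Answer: 1488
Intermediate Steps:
y(M, T) = 8 + 2*M (y(M, T) = (15 + 2*M) - 7 = 8 + 2*M)
y(Z, 11) + 88*16 = (8 + 2*36) + 88*16 = (8 + 72) + 1408 = 80 + 1408 = 1488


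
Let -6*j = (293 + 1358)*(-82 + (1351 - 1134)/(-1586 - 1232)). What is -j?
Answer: -381864743/16908 ≈ -22585.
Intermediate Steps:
j = 381864743/16908 (j = -(293 + 1358)*(-82 + (1351 - 1134)/(-1586 - 1232))/6 = -1651*(-82 + 217/(-2818))/6 = -1651*(-82 + 217*(-1/2818))/6 = -1651*(-82 - 217/2818)/6 = -1651*(-231293)/(6*2818) = -⅙*(-381864743/2818) = 381864743/16908 ≈ 22585.)
-j = -1*381864743/16908 = -381864743/16908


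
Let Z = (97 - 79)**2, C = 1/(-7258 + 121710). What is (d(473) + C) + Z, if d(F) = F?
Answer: 91218245/114452 ≈ 797.00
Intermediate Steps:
C = 1/114452 ≈ 8.7373e-6
Z = 324 (Z = 18**2 = 324)
(d(473) + C) + Z = (473 + 1/114452) + 324 = 54135797/114452 + 324 = 91218245/114452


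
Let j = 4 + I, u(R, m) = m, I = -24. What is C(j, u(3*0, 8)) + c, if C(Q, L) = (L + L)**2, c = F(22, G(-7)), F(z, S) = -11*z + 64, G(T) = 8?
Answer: 78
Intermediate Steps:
j = -20 (j = 4 - 24 = -20)
F(z, S) = 64 - 11*z
c = -178 (c = 64 - 11*22 = 64 - 242 = -178)
C(Q, L) = 4*L**2 (C(Q, L) = (2*L)**2 = 4*L**2)
C(j, u(3*0, 8)) + c = 4*8**2 - 178 = 4*64 - 178 = 256 - 178 = 78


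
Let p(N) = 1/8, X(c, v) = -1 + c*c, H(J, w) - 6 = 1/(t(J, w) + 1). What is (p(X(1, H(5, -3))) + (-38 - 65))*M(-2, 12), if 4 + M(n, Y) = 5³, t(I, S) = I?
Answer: -99583/8 ≈ -12448.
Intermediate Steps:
M(n, Y) = 121 (M(n, Y) = -4 + 5³ = -4 + 125 = 121)
H(J, w) = 6 + 1/(1 + J) (H(J, w) = 6 + 1/(J + 1) = 6 + 1/(1 + J))
X(c, v) = -1 + c²
p(N) = ⅛
(p(X(1, H(5, -3))) + (-38 - 65))*M(-2, 12) = (⅛ + (-38 - 65))*121 = (⅛ - 103)*121 = -823/8*121 = -99583/8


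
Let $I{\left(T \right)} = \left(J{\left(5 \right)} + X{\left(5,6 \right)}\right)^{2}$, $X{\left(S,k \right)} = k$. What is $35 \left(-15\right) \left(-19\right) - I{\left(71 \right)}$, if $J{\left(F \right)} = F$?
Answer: $9854$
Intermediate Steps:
$I{\left(T \right)} = 121$ ($I{\left(T \right)} = \left(5 + 6\right)^{2} = 11^{2} = 121$)
$35 \left(-15\right) \left(-19\right) - I{\left(71 \right)} = 35 \left(-15\right) \left(-19\right) - 121 = \left(-525\right) \left(-19\right) - 121 = 9975 - 121 = 9854$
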